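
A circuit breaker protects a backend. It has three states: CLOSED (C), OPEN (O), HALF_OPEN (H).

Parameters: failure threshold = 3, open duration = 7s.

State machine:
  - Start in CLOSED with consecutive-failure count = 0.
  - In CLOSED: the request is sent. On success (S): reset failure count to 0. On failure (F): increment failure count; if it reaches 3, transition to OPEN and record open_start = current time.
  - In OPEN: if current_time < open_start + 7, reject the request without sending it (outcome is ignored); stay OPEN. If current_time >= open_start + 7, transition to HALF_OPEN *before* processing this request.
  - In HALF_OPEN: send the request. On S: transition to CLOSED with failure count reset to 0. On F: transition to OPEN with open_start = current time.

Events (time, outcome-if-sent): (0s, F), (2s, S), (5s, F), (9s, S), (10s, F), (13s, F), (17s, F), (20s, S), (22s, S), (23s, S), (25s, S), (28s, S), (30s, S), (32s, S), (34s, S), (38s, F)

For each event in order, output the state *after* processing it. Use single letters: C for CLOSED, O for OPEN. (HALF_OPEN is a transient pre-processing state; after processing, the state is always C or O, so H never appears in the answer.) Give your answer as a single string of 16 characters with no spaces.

State after each event:
  event#1 t=0s outcome=F: state=CLOSED
  event#2 t=2s outcome=S: state=CLOSED
  event#3 t=5s outcome=F: state=CLOSED
  event#4 t=9s outcome=S: state=CLOSED
  event#5 t=10s outcome=F: state=CLOSED
  event#6 t=13s outcome=F: state=CLOSED
  event#7 t=17s outcome=F: state=OPEN
  event#8 t=20s outcome=S: state=OPEN
  event#9 t=22s outcome=S: state=OPEN
  event#10 t=23s outcome=S: state=OPEN
  event#11 t=25s outcome=S: state=CLOSED
  event#12 t=28s outcome=S: state=CLOSED
  event#13 t=30s outcome=S: state=CLOSED
  event#14 t=32s outcome=S: state=CLOSED
  event#15 t=34s outcome=S: state=CLOSED
  event#16 t=38s outcome=F: state=CLOSED

Answer: CCCCCCOOOOCCCCCC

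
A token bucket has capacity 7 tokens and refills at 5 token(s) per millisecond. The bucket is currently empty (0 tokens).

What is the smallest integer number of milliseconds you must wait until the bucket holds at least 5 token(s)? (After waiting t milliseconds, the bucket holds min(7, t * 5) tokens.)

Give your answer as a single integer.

Need t * 5 >= 5, so t >= 5/5.
Smallest integer t = ceil(5/5) = 1.

Answer: 1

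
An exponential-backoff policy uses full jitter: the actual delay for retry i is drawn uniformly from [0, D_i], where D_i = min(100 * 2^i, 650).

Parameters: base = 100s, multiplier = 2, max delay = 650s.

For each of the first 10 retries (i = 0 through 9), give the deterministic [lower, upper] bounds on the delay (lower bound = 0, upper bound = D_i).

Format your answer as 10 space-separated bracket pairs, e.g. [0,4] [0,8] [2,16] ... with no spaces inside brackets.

Answer: [0,100] [0,200] [0,400] [0,650] [0,650] [0,650] [0,650] [0,650] [0,650] [0,650]

Derivation:
Computing bounds per retry:
  i=0: D_i=min(100*2^0,650)=100, bounds=[0,100]
  i=1: D_i=min(100*2^1,650)=200, bounds=[0,200]
  i=2: D_i=min(100*2^2,650)=400, bounds=[0,400]
  i=3: D_i=min(100*2^3,650)=650, bounds=[0,650]
  i=4: D_i=min(100*2^4,650)=650, bounds=[0,650]
  i=5: D_i=min(100*2^5,650)=650, bounds=[0,650]
  i=6: D_i=min(100*2^6,650)=650, bounds=[0,650]
  i=7: D_i=min(100*2^7,650)=650, bounds=[0,650]
  i=8: D_i=min(100*2^8,650)=650, bounds=[0,650]
  i=9: D_i=min(100*2^9,650)=650, bounds=[0,650]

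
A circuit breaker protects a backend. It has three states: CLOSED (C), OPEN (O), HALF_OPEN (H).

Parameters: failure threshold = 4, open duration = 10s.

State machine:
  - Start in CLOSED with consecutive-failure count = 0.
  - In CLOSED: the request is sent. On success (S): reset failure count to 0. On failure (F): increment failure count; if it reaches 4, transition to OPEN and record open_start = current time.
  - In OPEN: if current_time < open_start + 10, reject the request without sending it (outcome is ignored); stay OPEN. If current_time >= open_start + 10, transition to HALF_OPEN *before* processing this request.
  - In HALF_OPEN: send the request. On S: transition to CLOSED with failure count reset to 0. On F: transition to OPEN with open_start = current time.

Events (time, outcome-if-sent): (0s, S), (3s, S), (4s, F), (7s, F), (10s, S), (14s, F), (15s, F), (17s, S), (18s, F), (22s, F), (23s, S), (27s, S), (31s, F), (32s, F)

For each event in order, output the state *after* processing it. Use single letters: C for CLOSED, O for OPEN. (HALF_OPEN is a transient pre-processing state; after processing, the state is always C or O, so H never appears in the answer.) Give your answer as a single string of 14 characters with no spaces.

State after each event:
  event#1 t=0s outcome=S: state=CLOSED
  event#2 t=3s outcome=S: state=CLOSED
  event#3 t=4s outcome=F: state=CLOSED
  event#4 t=7s outcome=F: state=CLOSED
  event#5 t=10s outcome=S: state=CLOSED
  event#6 t=14s outcome=F: state=CLOSED
  event#7 t=15s outcome=F: state=CLOSED
  event#8 t=17s outcome=S: state=CLOSED
  event#9 t=18s outcome=F: state=CLOSED
  event#10 t=22s outcome=F: state=CLOSED
  event#11 t=23s outcome=S: state=CLOSED
  event#12 t=27s outcome=S: state=CLOSED
  event#13 t=31s outcome=F: state=CLOSED
  event#14 t=32s outcome=F: state=CLOSED

Answer: CCCCCCCCCCCCCC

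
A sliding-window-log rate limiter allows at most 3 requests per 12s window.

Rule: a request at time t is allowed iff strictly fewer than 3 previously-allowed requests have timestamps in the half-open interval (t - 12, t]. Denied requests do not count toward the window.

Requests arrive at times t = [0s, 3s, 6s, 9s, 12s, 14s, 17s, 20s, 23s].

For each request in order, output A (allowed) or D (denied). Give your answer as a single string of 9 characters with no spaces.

Answer: AAADADAAD

Derivation:
Tracking allowed requests in the window:
  req#1 t=0s: ALLOW
  req#2 t=3s: ALLOW
  req#3 t=6s: ALLOW
  req#4 t=9s: DENY
  req#5 t=12s: ALLOW
  req#6 t=14s: DENY
  req#7 t=17s: ALLOW
  req#8 t=20s: ALLOW
  req#9 t=23s: DENY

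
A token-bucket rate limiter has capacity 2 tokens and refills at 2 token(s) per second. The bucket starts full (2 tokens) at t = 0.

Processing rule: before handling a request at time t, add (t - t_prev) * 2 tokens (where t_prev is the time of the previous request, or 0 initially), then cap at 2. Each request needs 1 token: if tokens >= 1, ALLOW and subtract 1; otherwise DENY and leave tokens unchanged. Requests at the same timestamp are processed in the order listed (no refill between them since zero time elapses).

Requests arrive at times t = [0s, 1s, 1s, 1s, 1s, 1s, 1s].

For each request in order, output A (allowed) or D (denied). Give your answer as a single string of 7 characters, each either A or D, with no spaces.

Answer: AAADDDD

Derivation:
Simulating step by step:
  req#1 t=0s: ALLOW
  req#2 t=1s: ALLOW
  req#3 t=1s: ALLOW
  req#4 t=1s: DENY
  req#5 t=1s: DENY
  req#6 t=1s: DENY
  req#7 t=1s: DENY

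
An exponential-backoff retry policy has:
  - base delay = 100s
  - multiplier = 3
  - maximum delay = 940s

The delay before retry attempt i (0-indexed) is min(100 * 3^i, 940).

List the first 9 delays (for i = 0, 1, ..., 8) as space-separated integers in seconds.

Computing each delay:
  i=0: min(100*3^0, 940) = 100
  i=1: min(100*3^1, 940) = 300
  i=2: min(100*3^2, 940) = 900
  i=3: min(100*3^3, 940) = 940
  i=4: min(100*3^4, 940) = 940
  i=5: min(100*3^5, 940) = 940
  i=6: min(100*3^6, 940) = 940
  i=7: min(100*3^7, 940) = 940
  i=8: min(100*3^8, 940) = 940

Answer: 100 300 900 940 940 940 940 940 940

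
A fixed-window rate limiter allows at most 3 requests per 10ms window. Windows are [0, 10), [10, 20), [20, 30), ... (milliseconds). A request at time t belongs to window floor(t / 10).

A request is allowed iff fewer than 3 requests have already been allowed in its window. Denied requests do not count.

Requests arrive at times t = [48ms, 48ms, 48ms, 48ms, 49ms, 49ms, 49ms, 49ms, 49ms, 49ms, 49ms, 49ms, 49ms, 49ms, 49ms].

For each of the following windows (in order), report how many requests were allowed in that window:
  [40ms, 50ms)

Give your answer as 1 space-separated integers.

Processing requests:
  req#1 t=48ms (window 4): ALLOW
  req#2 t=48ms (window 4): ALLOW
  req#3 t=48ms (window 4): ALLOW
  req#4 t=48ms (window 4): DENY
  req#5 t=49ms (window 4): DENY
  req#6 t=49ms (window 4): DENY
  req#7 t=49ms (window 4): DENY
  req#8 t=49ms (window 4): DENY
  req#9 t=49ms (window 4): DENY
  req#10 t=49ms (window 4): DENY
  req#11 t=49ms (window 4): DENY
  req#12 t=49ms (window 4): DENY
  req#13 t=49ms (window 4): DENY
  req#14 t=49ms (window 4): DENY
  req#15 t=49ms (window 4): DENY

Allowed counts by window: 3

Answer: 3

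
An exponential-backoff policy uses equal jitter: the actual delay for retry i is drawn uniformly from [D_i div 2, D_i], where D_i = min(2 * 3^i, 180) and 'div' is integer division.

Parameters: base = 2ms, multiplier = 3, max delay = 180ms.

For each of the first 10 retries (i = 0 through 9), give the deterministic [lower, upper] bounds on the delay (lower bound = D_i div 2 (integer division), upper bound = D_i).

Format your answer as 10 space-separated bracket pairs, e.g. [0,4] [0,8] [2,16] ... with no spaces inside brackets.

Computing bounds per retry:
  i=0: D_i=min(2*3^0,180)=2, bounds=[1,2]
  i=1: D_i=min(2*3^1,180)=6, bounds=[3,6]
  i=2: D_i=min(2*3^2,180)=18, bounds=[9,18]
  i=3: D_i=min(2*3^3,180)=54, bounds=[27,54]
  i=4: D_i=min(2*3^4,180)=162, bounds=[81,162]
  i=5: D_i=min(2*3^5,180)=180, bounds=[90,180]
  i=6: D_i=min(2*3^6,180)=180, bounds=[90,180]
  i=7: D_i=min(2*3^7,180)=180, bounds=[90,180]
  i=8: D_i=min(2*3^8,180)=180, bounds=[90,180]
  i=9: D_i=min(2*3^9,180)=180, bounds=[90,180]

Answer: [1,2] [3,6] [9,18] [27,54] [81,162] [90,180] [90,180] [90,180] [90,180] [90,180]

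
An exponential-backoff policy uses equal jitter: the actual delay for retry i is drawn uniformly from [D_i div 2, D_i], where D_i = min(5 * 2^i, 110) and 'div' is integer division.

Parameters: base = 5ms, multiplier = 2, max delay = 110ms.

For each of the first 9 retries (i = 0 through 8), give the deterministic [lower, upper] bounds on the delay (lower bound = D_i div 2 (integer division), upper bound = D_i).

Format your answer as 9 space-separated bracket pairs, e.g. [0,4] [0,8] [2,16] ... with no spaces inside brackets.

Answer: [2,5] [5,10] [10,20] [20,40] [40,80] [55,110] [55,110] [55,110] [55,110]

Derivation:
Computing bounds per retry:
  i=0: D_i=min(5*2^0,110)=5, bounds=[2,5]
  i=1: D_i=min(5*2^1,110)=10, bounds=[5,10]
  i=2: D_i=min(5*2^2,110)=20, bounds=[10,20]
  i=3: D_i=min(5*2^3,110)=40, bounds=[20,40]
  i=4: D_i=min(5*2^4,110)=80, bounds=[40,80]
  i=5: D_i=min(5*2^5,110)=110, bounds=[55,110]
  i=6: D_i=min(5*2^6,110)=110, bounds=[55,110]
  i=7: D_i=min(5*2^7,110)=110, bounds=[55,110]
  i=8: D_i=min(5*2^8,110)=110, bounds=[55,110]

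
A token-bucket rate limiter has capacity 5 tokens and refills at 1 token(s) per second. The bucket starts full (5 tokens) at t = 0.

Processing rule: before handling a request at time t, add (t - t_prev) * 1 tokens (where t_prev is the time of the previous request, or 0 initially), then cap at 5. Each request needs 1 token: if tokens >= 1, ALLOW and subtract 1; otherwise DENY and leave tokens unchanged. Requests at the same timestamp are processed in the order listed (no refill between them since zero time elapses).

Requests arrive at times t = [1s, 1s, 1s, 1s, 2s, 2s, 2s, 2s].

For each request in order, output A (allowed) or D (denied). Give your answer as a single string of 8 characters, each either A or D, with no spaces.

Simulating step by step:
  req#1 t=1s: ALLOW
  req#2 t=1s: ALLOW
  req#3 t=1s: ALLOW
  req#4 t=1s: ALLOW
  req#5 t=2s: ALLOW
  req#6 t=2s: ALLOW
  req#7 t=2s: DENY
  req#8 t=2s: DENY

Answer: AAAAAADD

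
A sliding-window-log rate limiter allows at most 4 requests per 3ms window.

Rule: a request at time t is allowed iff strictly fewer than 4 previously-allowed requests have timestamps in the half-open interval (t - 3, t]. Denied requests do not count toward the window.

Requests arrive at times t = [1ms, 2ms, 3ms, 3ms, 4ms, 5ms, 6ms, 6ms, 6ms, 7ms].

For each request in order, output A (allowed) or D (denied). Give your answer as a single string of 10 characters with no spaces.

Tracking allowed requests in the window:
  req#1 t=1ms: ALLOW
  req#2 t=2ms: ALLOW
  req#3 t=3ms: ALLOW
  req#4 t=3ms: ALLOW
  req#5 t=4ms: ALLOW
  req#6 t=5ms: ALLOW
  req#7 t=6ms: ALLOW
  req#8 t=6ms: ALLOW
  req#9 t=6ms: DENY
  req#10 t=7ms: ALLOW

Answer: AAAAAAAADA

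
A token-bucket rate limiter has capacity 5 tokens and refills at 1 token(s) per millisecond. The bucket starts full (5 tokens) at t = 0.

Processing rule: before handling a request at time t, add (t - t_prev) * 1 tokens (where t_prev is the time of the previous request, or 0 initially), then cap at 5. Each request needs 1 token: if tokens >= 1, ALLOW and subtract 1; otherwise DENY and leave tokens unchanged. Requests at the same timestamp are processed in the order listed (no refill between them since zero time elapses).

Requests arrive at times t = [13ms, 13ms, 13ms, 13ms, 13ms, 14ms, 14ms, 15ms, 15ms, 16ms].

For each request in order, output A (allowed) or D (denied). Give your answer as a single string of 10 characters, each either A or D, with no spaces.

Answer: AAAAAADADA

Derivation:
Simulating step by step:
  req#1 t=13ms: ALLOW
  req#2 t=13ms: ALLOW
  req#3 t=13ms: ALLOW
  req#4 t=13ms: ALLOW
  req#5 t=13ms: ALLOW
  req#6 t=14ms: ALLOW
  req#7 t=14ms: DENY
  req#8 t=15ms: ALLOW
  req#9 t=15ms: DENY
  req#10 t=16ms: ALLOW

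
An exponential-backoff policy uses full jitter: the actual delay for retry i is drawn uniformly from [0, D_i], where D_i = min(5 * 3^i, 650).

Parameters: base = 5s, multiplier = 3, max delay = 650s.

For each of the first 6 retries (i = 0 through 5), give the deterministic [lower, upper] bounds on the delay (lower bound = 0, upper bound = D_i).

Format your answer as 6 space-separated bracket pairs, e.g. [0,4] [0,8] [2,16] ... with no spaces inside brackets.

Computing bounds per retry:
  i=0: D_i=min(5*3^0,650)=5, bounds=[0,5]
  i=1: D_i=min(5*3^1,650)=15, bounds=[0,15]
  i=2: D_i=min(5*3^2,650)=45, bounds=[0,45]
  i=3: D_i=min(5*3^3,650)=135, bounds=[0,135]
  i=4: D_i=min(5*3^4,650)=405, bounds=[0,405]
  i=5: D_i=min(5*3^5,650)=650, bounds=[0,650]

Answer: [0,5] [0,15] [0,45] [0,135] [0,405] [0,650]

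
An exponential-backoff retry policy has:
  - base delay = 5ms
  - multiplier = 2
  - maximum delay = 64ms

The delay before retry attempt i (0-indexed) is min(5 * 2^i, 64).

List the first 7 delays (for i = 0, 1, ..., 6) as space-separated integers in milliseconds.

Computing each delay:
  i=0: min(5*2^0, 64) = 5
  i=1: min(5*2^1, 64) = 10
  i=2: min(5*2^2, 64) = 20
  i=3: min(5*2^3, 64) = 40
  i=4: min(5*2^4, 64) = 64
  i=5: min(5*2^5, 64) = 64
  i=6: min(5*2^6, 64) = 64

Answer: 5 10 20 40 64 64 64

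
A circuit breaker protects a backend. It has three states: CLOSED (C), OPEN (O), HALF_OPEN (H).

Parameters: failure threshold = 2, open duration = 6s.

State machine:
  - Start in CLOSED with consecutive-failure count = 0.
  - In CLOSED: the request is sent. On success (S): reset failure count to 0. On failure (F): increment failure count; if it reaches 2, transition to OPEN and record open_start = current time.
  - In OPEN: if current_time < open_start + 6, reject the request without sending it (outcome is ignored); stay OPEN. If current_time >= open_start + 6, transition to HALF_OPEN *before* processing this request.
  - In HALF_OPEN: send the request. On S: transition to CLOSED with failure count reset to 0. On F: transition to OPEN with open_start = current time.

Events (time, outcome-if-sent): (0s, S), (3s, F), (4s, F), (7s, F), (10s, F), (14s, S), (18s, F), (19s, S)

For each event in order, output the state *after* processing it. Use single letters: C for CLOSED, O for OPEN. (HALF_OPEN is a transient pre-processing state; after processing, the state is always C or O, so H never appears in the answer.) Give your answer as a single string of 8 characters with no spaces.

State after each event:
  event#1 t=0s outcome=S: state=CLOSED
  event#2 t=3s outcome=F: state=CLOSED
  event#3 t=4s outcome=F: state=OPEN
  event#4 t=7s outcome=F: state=OPEN
  event#5 t=10s outcome=F: state=OPEN
  event#6 t=14s outcome=S: state=OPEN
  event#7 t=18s outcome=F: state=OPEN
  event#8 t=19s outcome=S: state=OPEN

Answer: CCOOOOOO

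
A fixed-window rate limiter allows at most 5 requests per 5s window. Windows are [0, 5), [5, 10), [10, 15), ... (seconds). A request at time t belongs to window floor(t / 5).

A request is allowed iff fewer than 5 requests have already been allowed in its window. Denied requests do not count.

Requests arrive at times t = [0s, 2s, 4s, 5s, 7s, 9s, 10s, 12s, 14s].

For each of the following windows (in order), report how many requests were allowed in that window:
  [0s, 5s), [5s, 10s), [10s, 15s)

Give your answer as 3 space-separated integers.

Processing requests:
  req#1 t=0s (window 0): ALLOW
  req#2 t=2s (window 0): ALLOW
  req#3 t=4s (window 0): ALLOW
  req#4 t=5s (window 1): ALLOW
  req#5 t=7s (window 1): ALLOW
  req#6 t=9s (window 1): ALLOW
  req#7 t=10s (window 2): ALLOW
  req#8 t=12s (window 2): ALLOW
  req#9 t=14s (window 2): ALLOW

Allowed counts by window: 3 3 3

Answer: 3 3 3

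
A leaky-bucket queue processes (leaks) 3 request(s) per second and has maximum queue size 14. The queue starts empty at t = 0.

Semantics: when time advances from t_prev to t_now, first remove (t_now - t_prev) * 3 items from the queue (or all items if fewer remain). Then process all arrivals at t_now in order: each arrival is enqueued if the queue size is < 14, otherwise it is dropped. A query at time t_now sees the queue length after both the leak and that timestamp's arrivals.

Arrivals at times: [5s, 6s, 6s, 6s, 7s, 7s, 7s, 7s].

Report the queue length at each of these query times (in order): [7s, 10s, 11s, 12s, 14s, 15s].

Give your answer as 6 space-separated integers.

Answer: 4 0 0 0 0 0

Derivation:
Queue lengths at query times:
  query t=7s: backlog = 4
  query t=10s: backlog = 0
  query t=11s: backlog = 0
  query t=12s: backlog = 0
  query t=14s: backlog = 0
  query t=15s: backlog = 0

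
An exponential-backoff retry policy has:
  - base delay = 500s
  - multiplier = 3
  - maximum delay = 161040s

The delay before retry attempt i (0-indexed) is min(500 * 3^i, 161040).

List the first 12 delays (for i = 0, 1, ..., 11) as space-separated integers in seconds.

Answer: 500 1500 4500 13500 40500 121500 161040 161040 161040 161040 161040 161040

Derivation:
Computing each delay:
  i=0: min(500*3^0, 161040) = 500
  i=1: min(500*3^1, 161040) = 1500
  i=2: min(500*3^2, 161040) = 4500
  i=3: min(500*3^3, 161040) = 13500
  i=4: min(500*3^4, 161040) = 40500
  i=5: min(500*3^5, 161040) = 121500
  i=6: min(500*3^6, 161040) = 161040
  i=7: min(500*3^7, 161040) = 161040
  i=8: min(500*3^8, 161040) = 161040
  i=9: min(500*3^9, 161040) = 161040
  i=10: min(500*3^10, 161040) = 161040
  i=11: min(500*3^11, 161040) = 161040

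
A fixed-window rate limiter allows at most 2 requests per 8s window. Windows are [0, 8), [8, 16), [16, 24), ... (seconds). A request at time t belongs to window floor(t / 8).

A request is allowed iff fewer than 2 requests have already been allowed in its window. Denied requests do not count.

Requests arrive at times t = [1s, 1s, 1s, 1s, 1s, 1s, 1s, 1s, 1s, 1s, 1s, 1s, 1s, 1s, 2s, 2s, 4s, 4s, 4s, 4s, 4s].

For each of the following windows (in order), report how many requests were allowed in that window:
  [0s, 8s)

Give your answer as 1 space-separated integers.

Processing requests:
  req#1 t=1s (window 0): ALLOW
  req#2 t=1s (window 0): ALLOW
  req#3 t=1s (window 0): DENY
  req#4 t=1s (window 0): DENY
  req#5 t=1s (window 0): DENY
  req#6 t=1s (window 0): DENY
  req#7 t=1s (window 0): DENY
  req#8 t=1s (window 0): DENY
  req#9 t=1s (window 0): DENY
  req#10 t=1s (window 0): DENY
  req#11 t=1s (window 0): DENY
  req#12 t=1s (window 0): DENY
  req#13 t=1s (window 0): DENY
  req#14 t=1s (window 0): DENY
  req#15 t=2s (window 0): DENY
  req#16 t=2s (window 0): DENY
  req#17 t=4s (window 0): DENY
  req#18 t=4s (window 0): DENY
  req#19 t=4s (window 0): DENY
  req#20 t=4s (window 0): DENY
  req#21 t=4s (window 0): DENY

Allowed counts by window: 2

Answer: 2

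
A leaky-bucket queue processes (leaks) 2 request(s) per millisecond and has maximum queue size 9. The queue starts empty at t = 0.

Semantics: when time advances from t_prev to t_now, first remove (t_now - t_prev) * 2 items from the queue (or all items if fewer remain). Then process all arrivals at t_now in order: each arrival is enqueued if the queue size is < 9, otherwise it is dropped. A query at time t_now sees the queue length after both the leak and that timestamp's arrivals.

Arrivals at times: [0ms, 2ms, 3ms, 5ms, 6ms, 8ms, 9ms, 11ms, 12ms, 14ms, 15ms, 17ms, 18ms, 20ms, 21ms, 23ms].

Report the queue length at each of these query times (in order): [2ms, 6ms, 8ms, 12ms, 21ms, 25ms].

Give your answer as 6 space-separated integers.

Queue lengths at query times:
  query t=2ms: backlog = 1
  query t=6ms: backlog = 1
  query t=8ms: backlog = 1
  query t=12ms: backlog = 1
  query t=21ms: backlog = 1
  query t=25ms: backlog = 0

Answer: 1 1 1 1 1 0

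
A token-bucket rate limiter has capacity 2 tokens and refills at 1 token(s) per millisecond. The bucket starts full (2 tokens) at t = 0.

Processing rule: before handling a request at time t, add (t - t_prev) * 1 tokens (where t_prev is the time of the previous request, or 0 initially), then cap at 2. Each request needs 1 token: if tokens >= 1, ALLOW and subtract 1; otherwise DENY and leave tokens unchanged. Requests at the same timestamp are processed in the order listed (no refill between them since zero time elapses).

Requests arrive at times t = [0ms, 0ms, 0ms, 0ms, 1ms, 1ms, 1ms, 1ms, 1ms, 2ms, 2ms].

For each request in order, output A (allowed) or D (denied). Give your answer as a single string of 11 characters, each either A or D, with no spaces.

Answer: AADDADDDDAD

Derivation:
Simulating step by step:
  req#1 t=0ms: ALLOW
  req#2 t=0ms: ALLOW
  req#3 t=0ms: DENY
  req#4 t=0ms: DENY
  req#5 t=1ms: ALLOW
  req#6 t=1ms: DENY
  req#7 t=1ms: DENY
  req#8 t=1ms: DENY
  req#9 t=1ms: DENY
  req#10 t=2ms: ALLOW
  req#11 t=2ms: DENY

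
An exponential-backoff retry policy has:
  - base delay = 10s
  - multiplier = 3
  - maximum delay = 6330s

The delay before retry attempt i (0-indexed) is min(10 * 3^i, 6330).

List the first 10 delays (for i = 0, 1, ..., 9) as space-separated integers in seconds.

Computing each delay:
  i=0: min(10*3^0, 6330) = 10
  i=1: min(10*3^1, 6330) = 30
  i=2: min(10*3^2, 6330) = 90
  i=3: min(10*3^3, 6330) = 270
  i=4: min(10*3^4, 6330) = 810
  i=5: min(10*3^5, 6330) = 2430
  i=6: min(10*3^6, 6330) = 6330
  i=7: min(10*3^7, 6330) = 6330
  i=8: min(10*3^8, 6330) = 6330
  i=9: min(10*3^9, 6330) = 6330

Answer: 10 30 90 270 810 2430 6330 6330 6330 6330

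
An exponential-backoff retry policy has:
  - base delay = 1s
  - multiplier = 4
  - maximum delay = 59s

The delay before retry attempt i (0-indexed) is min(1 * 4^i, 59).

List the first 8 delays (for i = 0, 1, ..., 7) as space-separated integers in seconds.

Answer: 1 4 16 59 59 59 59 59

Derivation:
Computing each delay:
  i=0: min(1*4^0, 59) = 1
  i=1: min(1*4^1, 59) = 4
  i=2: min(1*4^2, 59) = 16
  i=3: min(1*4^3, 59) = 59
  i=4: min(1*4^4, 59) = 59
  i=5: min(1*4^5, 59) = 59
  i=6: min(1*4^6, 59) = 59
  i=7: min(1*4^7, 59) = 59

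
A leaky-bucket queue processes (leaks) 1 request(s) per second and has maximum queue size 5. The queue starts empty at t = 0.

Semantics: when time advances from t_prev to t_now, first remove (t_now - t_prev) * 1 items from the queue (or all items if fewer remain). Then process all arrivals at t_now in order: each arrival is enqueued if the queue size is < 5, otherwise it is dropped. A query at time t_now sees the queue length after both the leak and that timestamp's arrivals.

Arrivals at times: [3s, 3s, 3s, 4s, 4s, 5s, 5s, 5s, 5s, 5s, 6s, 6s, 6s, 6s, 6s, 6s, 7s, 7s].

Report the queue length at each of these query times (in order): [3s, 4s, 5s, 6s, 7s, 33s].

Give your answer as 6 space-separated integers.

Answer: 3 4 5 5 5 0

Derivation:
Queue lengths at query times:
  query t=3s: backlog = 3
  query t=4s: backlog = 4
  query t=5s: backlog = 5
  query t=6s: backlog = 5
  query t=7s: backlog = 5
  query t=33s: backlog = 0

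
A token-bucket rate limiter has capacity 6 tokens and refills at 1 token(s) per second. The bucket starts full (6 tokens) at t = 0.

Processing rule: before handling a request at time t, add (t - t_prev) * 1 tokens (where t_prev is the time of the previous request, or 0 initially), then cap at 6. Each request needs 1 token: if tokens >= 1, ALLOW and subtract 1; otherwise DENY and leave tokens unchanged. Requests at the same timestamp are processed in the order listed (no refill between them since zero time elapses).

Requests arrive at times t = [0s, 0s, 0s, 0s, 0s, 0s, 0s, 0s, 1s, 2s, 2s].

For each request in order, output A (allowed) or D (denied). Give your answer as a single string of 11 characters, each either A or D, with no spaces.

Answer: AAAAAADDAAD

Derivation:
Simulating step by step:
  req#1 t=0s: ALLOW
  req#2 t=0s: ALLOW
  req#3 t=0s: ALLOW
  req#4 t=0s: ALLOW
  req#5 t=0s: ALLOW
  req#6 t=0s: ALLOW
  req#7 t=0s: DENY
  req#8 t=0s: DENY
  req#9 t=1s: ALLOW
  req#10 t=2s: ALLOW
  req#11 t=2s: DENY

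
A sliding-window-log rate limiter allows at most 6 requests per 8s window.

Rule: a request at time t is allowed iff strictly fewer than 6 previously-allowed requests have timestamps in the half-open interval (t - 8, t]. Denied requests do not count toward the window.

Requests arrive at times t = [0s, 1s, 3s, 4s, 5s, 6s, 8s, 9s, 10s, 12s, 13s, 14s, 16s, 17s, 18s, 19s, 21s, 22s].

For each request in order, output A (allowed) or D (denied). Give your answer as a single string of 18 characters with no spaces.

Answer: AAAAAAAADAAAAAADAA

Derivation:
Tracking allowed requests in the window:
  req#1 t=0s: ALLOW
  req#2 t=1s: ALLOW
  req#3 t=3s: ALLOW
  req#4 t=4s: ALLOW
  req#5 t=5s: ALLOW
  req#6 t=6s: ALLOW
  req#7 t=8s: ALLOW
  req#8 t=9s: ALLOW
  req#9 t=10s: DENY
  req#10 t=12s: ALLOW
  req#11 t=13s: ALLOW
  req#12 t=14s: ALLOW
  req#13 t=16s: ALLOW
  req#14 t=17s: ALLOW
  req#15 t=18s: ALLOW
  req#16 t=19s: DENY
  req#17 t=21s: ALLOW
  req#18 t=22s: ALLOW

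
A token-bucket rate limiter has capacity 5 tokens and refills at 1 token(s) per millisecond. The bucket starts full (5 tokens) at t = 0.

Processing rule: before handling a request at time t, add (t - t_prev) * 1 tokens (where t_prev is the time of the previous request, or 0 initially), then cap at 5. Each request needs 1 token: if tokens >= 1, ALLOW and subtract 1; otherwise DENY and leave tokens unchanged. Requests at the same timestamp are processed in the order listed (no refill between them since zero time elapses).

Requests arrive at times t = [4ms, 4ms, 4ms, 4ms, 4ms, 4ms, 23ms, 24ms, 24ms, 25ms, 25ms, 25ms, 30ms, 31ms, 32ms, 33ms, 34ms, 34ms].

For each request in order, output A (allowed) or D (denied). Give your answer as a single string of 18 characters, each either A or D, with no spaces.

Answer: AAAAADAAAAAAAAAAAA

Derivation:
Simulating step by step:
  req#1 t=4ms: ALLOW
  req#2 t=4ms: ALLOW
  req#3 t=4ms: ALLOW
  req#4 t=4ms: ALLOW
  req#5 t=4ms: ALLOW
  req#6 t=4ms: DENY
  req#7 t=23ms: ALLOW
  req#8 t=24ms: ALLOW
  req#9 t=24ms: ALLOW
  req#10 t=25ms: ALLOW
  req#11 t=25ms: ALLOW
  req#12 t=25ms: ALLOW
  req#13 t=30ms: ALLOW
  req#14 t=31ms: ALLOW
  req#15 t=32ms: ALLOW
  req#16 t=33ms: ALLOW
  req#17 t=34ms: ALLOW
  req#18 t=34ms: ALLOW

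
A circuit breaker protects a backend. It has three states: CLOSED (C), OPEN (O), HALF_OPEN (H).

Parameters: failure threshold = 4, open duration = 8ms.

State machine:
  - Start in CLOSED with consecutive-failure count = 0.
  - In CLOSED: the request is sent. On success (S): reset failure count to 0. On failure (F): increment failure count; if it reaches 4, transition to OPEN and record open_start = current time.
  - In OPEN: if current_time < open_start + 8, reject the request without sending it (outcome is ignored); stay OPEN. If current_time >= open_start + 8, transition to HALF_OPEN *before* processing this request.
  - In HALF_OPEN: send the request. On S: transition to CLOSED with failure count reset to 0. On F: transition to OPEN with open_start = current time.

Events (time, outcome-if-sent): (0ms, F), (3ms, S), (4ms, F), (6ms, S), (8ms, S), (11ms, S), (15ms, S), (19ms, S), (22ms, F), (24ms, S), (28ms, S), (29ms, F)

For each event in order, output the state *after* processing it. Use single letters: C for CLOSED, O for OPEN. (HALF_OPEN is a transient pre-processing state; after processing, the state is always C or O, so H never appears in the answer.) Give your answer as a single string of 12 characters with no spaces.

Answer: CCCCCCCCCCCC

Derivation:
State after each event:
  event#1 t=0ms outcome=F: state=CLOSED
  event#2 t=3ms outcome=S: state=CLOSED
  event#3 t=4ms outcome=F: state=CLOSED
  event#4 t=6ms outcome=S: state=CLOSED
  event#5 t=8ms outcome=S: state=CLOSED
  event#6 t=11ms outcome=S: state=CLOSED
  event#7 t=15ms outcome=S: state=CLOSED
  event#8 t=19ms outcome=S: state=CLOSED
  event#9 t=22ms outcome=F: state=CLOSED
  event#10 t=24ms outcome=S: state=CLOSED
  event#11 t=28ms outcome=S: state=CLOSED
  event#12 t=29ms outcome=F: state=CLOSED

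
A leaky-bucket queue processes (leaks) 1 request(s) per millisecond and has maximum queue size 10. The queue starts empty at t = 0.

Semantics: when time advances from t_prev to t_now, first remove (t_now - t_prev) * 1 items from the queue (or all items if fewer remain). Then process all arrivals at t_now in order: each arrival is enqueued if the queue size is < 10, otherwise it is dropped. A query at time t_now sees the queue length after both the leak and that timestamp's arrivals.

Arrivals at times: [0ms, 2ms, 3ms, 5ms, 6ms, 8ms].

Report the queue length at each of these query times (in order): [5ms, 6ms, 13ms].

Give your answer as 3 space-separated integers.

Answer: 1 1 0

Derivation:
Queue lengths at query times:
  query t=5ms: backlog = 1
  query t=6ms: backlog = 1
  query t=13ms: backlog = 0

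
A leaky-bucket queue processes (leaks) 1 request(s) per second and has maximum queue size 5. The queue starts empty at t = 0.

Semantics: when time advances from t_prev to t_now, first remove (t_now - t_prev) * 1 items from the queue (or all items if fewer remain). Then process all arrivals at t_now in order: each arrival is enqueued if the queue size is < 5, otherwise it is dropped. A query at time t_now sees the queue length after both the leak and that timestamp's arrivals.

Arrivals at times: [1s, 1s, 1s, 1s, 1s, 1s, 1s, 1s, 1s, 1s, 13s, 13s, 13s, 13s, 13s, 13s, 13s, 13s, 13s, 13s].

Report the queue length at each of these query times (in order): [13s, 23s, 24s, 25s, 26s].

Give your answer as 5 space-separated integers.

Queue lengths at query times:
  query t=13s: backlog = 5
  query t=23s: backlog = 0
  query t=24s: backlog = 0
  query t=25s: backlog = 0
  query t=26s: backlog = 0

Answer: 5 0 0 0 0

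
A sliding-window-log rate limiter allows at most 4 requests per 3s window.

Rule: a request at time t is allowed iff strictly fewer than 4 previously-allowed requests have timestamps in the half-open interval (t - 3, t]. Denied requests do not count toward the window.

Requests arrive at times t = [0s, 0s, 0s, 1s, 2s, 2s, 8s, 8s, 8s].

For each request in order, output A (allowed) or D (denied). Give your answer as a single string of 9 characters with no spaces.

Answer: AAAADDAAA

Derivation:
Tracking allowed requests in the window:
  req#1 t=0s: ALLOW
  req#2 t=0s: ALLOW
  req#3 t=0s: ALLOW
  req#4 t=1s: ALLOW
  req#5 t=2s: DENY
  req#6 t=2s: DENY
  req#7 t=8s: ALLOW
  req#8 t=8s: ALLOW
  req#9 t=8s: ALLOW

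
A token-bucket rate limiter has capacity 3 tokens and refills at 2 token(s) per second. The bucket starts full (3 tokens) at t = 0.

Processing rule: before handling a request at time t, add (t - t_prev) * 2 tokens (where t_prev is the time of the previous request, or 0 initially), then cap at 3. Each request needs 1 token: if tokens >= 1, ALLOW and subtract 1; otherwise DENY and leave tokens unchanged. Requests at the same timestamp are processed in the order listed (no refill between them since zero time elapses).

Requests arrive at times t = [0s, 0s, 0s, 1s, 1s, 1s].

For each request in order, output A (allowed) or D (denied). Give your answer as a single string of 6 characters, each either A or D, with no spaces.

Simulating step by step:
  req#1 t=0s: ALLOW
  req#2 t=0s: ALLOW
  req#3 t=0s: ALLOW
  req#4 t=1s: ALLOW
  req#5 t=1s: ALLOW
  req#6 t=1s: DENY

Answer: AAAAAD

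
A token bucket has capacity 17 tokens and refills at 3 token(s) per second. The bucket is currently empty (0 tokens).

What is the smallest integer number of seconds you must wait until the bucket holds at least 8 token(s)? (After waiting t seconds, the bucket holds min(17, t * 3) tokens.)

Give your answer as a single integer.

Need t * 3 >= 8, so t >= 8/3.
Smallest integer t = ceil(8/3) = 3.

Answer: 3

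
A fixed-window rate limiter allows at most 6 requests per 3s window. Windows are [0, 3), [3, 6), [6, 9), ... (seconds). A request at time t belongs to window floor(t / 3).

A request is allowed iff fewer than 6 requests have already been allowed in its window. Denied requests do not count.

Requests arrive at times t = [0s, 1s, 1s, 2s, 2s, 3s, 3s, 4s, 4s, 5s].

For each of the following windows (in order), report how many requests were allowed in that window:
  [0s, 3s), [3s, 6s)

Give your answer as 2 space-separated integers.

Processing requests:
  req#1 t=0s (window 0): ALLOW
  req#2 t=1s (window 0): ALLOW
  req#3 t=1s (window 0): ALLOW
  req#4 t=2s (window 0): ALLOW
  req#5 t=2s (window 0): ALLOW
  req#6 t=3s (window 1): ALLOW
  req#7 t=3s (window 1): ALLOW
  req#8 t=4s (window 1): ALLOW
  req#9 t=4s (window 1): ALLOW
  req#10 t=5s (window 1): ALLOW

Allowed counts by window: 5 5

Answer: 5 5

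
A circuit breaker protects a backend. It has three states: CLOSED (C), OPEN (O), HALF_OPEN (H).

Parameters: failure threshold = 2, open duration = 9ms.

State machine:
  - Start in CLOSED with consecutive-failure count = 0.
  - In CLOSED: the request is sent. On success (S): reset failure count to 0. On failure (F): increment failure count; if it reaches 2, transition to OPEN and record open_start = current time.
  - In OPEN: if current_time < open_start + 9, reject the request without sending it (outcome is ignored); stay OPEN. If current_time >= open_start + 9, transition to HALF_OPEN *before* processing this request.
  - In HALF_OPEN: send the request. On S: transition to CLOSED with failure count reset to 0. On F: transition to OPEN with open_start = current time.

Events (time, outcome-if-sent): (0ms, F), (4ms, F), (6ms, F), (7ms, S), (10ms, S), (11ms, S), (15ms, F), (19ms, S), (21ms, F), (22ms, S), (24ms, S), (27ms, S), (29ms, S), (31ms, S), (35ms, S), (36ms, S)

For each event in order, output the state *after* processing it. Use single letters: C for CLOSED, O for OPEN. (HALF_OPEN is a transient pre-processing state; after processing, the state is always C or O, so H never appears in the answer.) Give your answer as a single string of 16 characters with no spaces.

State after each event:
  event#1 t=0ms outcome=F: state=CLOSED
  event#2 t=4ms outcome=F: state=OPEN
  event#3 t=6ms outcome=F: state=OPEN
  event#4 t=7ms outcome=S: state=OPEN
  event#5 t=10ms outcome=S: state=OPEN
  event#6 t=11ms outcome=S: state=OPEN
  event#7 t=15ms outcome=F: state=OPEN
  event#8 t=19ms outcome=S: state=OPEN
  event#9 t=21ms outcome=F: state=OPEN
  event#10 t=22ms outcome=S: state=OPEN
  event#11 t=24ms outcome=S: state=CLOSED
  event#12 t=27ms outcome=S: state=CLOSED
  event#13 t=29ms outcome=S: state=CLOSED
  event#14 t=31ms outcome=S: state=CLOSED
  event#15 t=35ms outcome=S: state=CLOSED
  event#16 t=36ms outcome=S: state=CLOSED

Answer: COOOOOOOOOCCCCCC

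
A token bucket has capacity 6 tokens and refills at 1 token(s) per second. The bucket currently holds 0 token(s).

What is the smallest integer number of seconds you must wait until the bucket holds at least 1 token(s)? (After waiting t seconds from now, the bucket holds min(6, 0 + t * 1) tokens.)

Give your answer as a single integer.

Answer: 1

Derivation:
Need 0 + t * 1 >= 1, so t >= 1/1.
Smallest integer t = ceil(1/1) = 1.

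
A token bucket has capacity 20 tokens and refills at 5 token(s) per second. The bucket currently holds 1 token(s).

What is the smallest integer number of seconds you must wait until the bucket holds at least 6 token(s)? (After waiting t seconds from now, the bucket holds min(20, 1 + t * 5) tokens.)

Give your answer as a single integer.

Answer: 1

Derivation:
Need 1 + t * 5 >= 6, so t >= 5/5.
Smallest integer t = ceil(5/5) = 1.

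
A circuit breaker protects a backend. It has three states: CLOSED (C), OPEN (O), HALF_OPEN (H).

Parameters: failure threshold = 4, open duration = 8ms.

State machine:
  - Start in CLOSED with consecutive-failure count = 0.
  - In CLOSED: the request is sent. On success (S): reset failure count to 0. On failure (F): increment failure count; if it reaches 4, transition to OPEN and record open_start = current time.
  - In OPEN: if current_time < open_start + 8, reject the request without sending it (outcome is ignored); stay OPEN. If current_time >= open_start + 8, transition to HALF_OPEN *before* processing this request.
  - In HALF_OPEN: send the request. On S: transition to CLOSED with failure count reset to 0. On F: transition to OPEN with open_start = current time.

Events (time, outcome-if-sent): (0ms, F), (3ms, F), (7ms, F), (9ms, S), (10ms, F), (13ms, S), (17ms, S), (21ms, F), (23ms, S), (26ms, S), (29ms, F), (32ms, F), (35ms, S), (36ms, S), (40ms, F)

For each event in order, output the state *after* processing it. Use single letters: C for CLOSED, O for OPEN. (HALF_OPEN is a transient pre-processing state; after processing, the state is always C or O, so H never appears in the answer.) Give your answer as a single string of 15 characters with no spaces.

State after each event:
  event#1 t=0ms outcome=F: state=CLOSED
  event#2 t=3ms outcome=F: state=CLOSED
  event#3 t=7ms outcome=F: state=CLOSED
  event#4 t=9ms outcome=S: state=CLOSED
  event#5 t=10ms outcome=F: state=CLOSED
  event#6 t=13ms outcome=S: state=CLOSED
  event#7 t=17ms outcome=S: state=CLOSED
  event#8 t=21ms outcome=F: state=CLOSED
  event#9 t=23ms outcome=S: state=CLOSED
  event#10 t=26ms outcome=S: state=CLOSED
  event#11 t=29ms outcome=F: state=CLOSED
  event#12 t=32ms outcome=F: state=CLOSED
  event#13 t=35ms outcome=S: state=CLOSED
  event#14 t=36ms outcome=S: state=CLOSED
  event#15 t=40ms outcome=F: state=CLOSED

Answer: CCCCCCCCCCCCCCC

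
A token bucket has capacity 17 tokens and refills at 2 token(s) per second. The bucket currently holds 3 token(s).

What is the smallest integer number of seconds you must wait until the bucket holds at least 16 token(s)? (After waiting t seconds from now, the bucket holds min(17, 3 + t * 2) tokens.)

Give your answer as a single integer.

Need 3 + t * 2 >= 16, so t >= 13/2.
Smallest integer t = ceil(13/2) = 7.

Answer: 7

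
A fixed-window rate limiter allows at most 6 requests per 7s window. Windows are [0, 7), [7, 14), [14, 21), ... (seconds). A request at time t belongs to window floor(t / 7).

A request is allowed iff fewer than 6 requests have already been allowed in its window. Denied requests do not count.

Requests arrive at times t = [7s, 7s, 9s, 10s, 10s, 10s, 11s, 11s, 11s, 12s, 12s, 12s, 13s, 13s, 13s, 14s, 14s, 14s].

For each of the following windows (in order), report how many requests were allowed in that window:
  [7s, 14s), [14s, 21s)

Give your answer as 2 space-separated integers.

Processing requests:
  req#1 t=7s (window 1): ALLOW
  req#2 t=7s (window 1): ALLOW
  req#3 t=9s (window 1): ALLOW
  req#4 t=10s (window 1): ALLOW
  req#5 t=10s (window 1): ALLOW
  req#6 t=10s (window 1): ALLOW
  req#7 t=11s (window 1): DENY
  req#8 t=11s (window 1): DENY
  req#9 t=11s (window 1): DENY
  req#10 t=12s (window 1): DENY
  req#11 t=12s (window 1): DENY
  req#12 t=12s (window 1): DENY
  req#13 t=13s (window 1): DENY
  req#14 t=13s (window 1): DENY
  req#15 t=13s (window 1): DENY
  req#16 t=14s (window 2): ALLOW
  req#17 t=14s (window 2): ALLOW
  req#18 t=14s (window 2): ALLOW

Allowed counts by window: 6 3

Answer: 6 3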